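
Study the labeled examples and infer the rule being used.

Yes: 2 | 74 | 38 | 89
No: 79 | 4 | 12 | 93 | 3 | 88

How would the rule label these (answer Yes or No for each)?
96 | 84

No, No

Comparing the two groups points to one rule — ≡ 2 (mod 3).
96: 96 mod 3 = 0, lacks this property → No.
84: 84 mod 3 = 0, lacks this property → No.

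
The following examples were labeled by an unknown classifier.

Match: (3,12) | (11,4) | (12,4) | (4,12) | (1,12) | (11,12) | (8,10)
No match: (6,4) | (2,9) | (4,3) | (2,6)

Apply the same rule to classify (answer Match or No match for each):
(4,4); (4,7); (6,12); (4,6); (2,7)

No match, No match, Match, No match, No match

The common property of the 'Match' items is: sum ≥ 13. No 'No match' item has it.
(4,4): 4+4 = 8, does not fit → No match.
(4,7): 4+7 = 11, does not fit → No match.
(6,12): 6+12 = 18, checks out → Match.
(4,6): 4+6 = 10, does not fit → No match.
(2,7): 2+7 = 9, does not fit → No match.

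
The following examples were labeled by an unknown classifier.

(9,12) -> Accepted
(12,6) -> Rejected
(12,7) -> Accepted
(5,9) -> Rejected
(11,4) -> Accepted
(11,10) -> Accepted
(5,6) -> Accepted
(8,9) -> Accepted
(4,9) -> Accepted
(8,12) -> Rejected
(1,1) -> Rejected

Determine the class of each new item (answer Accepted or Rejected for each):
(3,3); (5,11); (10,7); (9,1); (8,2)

Rejected, Rejected, Accepted, Rejected, Rejected

The rule appears to be: sum is odd.
(3,3): Rejected (3+3 = 6). (5,11): Rejected (5+11 = 16). (10,7): Accepted (10+7 = 17). (9,1): Rejected (9+1 = 10). (8,2): Rejected (8+2 = 10).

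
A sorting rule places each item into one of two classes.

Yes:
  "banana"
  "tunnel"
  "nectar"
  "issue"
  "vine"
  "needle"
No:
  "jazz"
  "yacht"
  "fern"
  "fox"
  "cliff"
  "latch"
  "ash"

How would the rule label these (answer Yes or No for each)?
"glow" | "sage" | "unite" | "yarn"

A rule that fits every label: has ≥ 2 vowels — true of each 'Yes' example, false of each 'No' one.
No: "glow", since 1 vowel.
Yes: "sage", since 2 vowels.
Yes: "unite", since 3 vowels.
No: "yarn", since 1 vowel.

No, Yes, Yes, No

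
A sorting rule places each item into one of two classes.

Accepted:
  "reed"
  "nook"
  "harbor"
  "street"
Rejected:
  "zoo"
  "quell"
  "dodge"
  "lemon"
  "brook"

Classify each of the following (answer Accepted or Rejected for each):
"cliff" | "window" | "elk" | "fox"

Every 'Accepted' example satisfies: even length. None of the 'Rejected' examples do.
"cliff" → length 5 → Rejected.
"window" → length 6 → Accepted.
"elk" → length 3 → Rejected.
"fox" → length 3 → Rejected.

Rejected, Accepted, Rejected, Rejected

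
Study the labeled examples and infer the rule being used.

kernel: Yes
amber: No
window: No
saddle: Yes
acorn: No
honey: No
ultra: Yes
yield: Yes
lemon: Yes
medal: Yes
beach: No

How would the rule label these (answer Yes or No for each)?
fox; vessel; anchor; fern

No, Yes, No, No

The pattern is that an item is 'Yes' exactly when: contains 'l'.
fox → no 'l' → No.
vessel → has 'l' → Yes.
anchor → no 'l' → No.
fern → no 'l' → No.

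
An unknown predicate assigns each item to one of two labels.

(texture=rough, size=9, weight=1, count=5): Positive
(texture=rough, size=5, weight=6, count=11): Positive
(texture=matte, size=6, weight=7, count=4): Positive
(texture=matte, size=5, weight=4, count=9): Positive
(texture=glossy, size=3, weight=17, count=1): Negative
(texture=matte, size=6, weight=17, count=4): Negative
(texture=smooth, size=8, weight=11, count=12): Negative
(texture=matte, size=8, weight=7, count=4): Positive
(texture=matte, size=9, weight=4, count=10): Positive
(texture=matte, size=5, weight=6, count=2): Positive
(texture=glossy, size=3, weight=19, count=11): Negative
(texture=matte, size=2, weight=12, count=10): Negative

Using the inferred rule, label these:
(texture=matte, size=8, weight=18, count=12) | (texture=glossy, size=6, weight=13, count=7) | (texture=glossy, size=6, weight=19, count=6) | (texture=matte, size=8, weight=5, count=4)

The simplest hypothesis consistent with all the labels is: weight ≤ 7.

Negative, Negative, Negative, Positive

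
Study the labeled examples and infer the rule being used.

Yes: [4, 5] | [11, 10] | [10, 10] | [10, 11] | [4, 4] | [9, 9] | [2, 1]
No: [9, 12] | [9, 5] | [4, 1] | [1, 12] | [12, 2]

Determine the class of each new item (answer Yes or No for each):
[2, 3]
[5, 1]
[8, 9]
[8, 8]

Rule: |first − second| ≤ 1. This holds for each 'Yes' example and fails for each 'No' one.
[2, 3]: |2−3| = 1 — satisfies this, so Yes. [5, 1]: |5−1| = 4 — doesn't match, so No. [8, 9]: |8−9| = 1 — satisfies this, so Yes. [8, 8]: |8−8| = 0 — satisfies this, so Yes.

Yes, No, Yes, Yes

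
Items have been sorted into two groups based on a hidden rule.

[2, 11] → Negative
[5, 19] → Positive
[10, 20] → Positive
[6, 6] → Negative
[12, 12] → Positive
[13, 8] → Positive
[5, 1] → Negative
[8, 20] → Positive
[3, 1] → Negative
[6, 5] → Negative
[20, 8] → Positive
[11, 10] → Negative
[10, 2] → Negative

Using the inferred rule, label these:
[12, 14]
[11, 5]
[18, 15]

Positive, Negative, Positive

The classifier is using: max ≥ 12.
Positive: [12, 14], since max 14.
Negative: [11, 5], since max 11.
Positive: [18, 15], since max 18.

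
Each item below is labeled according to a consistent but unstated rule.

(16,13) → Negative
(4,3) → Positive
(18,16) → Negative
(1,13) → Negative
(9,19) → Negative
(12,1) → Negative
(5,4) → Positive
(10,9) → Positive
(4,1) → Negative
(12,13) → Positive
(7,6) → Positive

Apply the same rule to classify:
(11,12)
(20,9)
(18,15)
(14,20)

Every 'Positive' example satisfies: |first − second| ≤ 1. None of the 'Negative' examples do.
(11,12) — |11−12| = 1, hence Positive.
(20,9) — |20−9| = 11, hence Negative.
(18,15) — |18−15| = 3, hence Negative.
(14,20) — |14−20| = 6, hence Negative.

Positive, Negative, Negative, Negative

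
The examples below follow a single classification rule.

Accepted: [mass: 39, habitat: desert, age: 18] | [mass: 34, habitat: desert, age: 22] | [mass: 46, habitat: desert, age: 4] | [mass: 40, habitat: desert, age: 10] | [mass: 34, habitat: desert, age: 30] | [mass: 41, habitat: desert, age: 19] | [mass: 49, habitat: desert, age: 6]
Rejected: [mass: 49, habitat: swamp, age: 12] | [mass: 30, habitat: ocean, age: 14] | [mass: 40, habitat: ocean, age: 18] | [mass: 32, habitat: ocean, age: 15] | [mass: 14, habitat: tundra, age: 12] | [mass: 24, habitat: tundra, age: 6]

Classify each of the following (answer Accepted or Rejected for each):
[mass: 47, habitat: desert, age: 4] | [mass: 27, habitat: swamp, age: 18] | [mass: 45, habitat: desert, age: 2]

Accepted, Rejected, Accepted

Every 'Accepted' example satisfies: habitat is desert. None of the 'Rejected' examples do.
[mass: 47, habitat: desert, age: 4] — habitat is desert, hence Accepted.
[mass: 27, habitat: swamp, age: 18] — habitat is swamp, hence Rejected.
[mass: 45, habitat: desert, age: 2] — habitat is desert, hence Accepted.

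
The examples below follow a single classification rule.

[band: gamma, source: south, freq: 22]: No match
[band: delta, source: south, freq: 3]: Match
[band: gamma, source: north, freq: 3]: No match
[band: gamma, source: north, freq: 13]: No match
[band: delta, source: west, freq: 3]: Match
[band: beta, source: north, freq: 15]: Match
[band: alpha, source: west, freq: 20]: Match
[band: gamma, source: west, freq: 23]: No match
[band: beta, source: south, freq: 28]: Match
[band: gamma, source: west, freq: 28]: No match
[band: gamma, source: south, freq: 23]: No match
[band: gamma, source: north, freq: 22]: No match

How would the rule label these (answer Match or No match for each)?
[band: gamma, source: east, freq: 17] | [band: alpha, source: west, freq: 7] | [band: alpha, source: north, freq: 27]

All 'Match' examples share one property — band is not gamma — and every 'No match' example lacks it.
[band: gamma, source: east, freq: 17]: band is gamma, fails the rule → No match. [band: alpha, source: west, freq: 7]: band is alpha, passes → Match. [band: alpha, source: north, freq: 27]: band is alpha, passes → Match.

No match, Match, Match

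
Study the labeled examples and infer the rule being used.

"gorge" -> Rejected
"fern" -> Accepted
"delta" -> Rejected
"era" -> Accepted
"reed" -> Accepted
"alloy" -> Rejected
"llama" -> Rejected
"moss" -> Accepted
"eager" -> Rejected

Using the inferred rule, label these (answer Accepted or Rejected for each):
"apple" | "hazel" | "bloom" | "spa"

Rejected, Rejected, Rejected, Accepted

One predicate separates the groups cleanly: length ≤ 4.
"apple": length 5 — fails the rule, so Rejected.
"hazel": length 5 — fails the rule, so Rejected.
"bloom": length 5 — fails the rule, so Rejected.
"spa": length 3 — qualifies, so Accepted.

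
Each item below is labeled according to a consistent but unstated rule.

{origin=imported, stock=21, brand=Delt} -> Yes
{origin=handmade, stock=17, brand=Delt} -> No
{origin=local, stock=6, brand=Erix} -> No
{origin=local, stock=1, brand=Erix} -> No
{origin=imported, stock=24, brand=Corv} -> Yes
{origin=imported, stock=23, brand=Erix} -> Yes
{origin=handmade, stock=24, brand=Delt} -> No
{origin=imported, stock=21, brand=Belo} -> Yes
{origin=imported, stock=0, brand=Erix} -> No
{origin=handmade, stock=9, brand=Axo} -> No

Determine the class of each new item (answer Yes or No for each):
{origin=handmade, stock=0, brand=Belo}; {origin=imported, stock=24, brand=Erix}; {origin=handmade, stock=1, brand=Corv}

The distinguishing property — origin is imported AND stock ≥ 1 — holds for all the 'Yes' cases and none of the 'No' cases.
{origin=handmade, stock=0, brand=Belo}: No (origin is handmade, stock = 0). {origin=imported, stock=24, brand=Erix}: Yes (origin is imported, stock = 24). {origin=handmade, stock=1, brand=Corv}: No (origin is handmade, stock = 1).

No, Yes, No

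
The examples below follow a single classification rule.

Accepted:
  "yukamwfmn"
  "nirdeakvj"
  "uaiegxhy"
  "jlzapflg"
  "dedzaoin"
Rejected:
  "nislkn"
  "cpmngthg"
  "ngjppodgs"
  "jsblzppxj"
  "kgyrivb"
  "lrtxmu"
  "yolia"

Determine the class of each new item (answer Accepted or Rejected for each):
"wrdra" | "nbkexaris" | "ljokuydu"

The classifier is using: length ≥ 6 AND contains 'a'.
Rejected: "wrdra", since length 5, has 'a'. Accepted: "nbkexaris", since length 9, has 'a'. Rejected: "ljokuydu", since length 8, no 'a'.

Rejected, Accepted, Rejected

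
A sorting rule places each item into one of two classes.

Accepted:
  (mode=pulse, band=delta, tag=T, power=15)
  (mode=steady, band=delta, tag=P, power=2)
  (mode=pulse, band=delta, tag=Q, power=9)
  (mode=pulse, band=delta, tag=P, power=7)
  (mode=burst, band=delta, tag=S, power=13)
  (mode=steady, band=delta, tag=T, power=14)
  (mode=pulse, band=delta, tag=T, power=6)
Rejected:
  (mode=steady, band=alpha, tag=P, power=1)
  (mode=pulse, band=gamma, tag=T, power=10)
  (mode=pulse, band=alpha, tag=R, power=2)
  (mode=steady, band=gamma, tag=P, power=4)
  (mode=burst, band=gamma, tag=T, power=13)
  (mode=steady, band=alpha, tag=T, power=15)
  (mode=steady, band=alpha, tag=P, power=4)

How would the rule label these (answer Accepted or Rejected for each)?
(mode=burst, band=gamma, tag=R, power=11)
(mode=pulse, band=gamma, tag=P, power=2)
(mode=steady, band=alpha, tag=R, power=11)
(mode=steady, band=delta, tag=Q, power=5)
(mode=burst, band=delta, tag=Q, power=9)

Rejected, Rejected, Rejected, Accepted, Accepted

The simplest hypothesis consistent with all the labels is: band is delta.
(mode=burst, band=gamma, tag=R, power=11): band is gamma, does not pass → Rejected. (mode=pulse, band=gamma, tag=P, power=2): band is gamma, does not pass → Rejected. (mode=steady, band=alpha, tag=R, power=11): band is alpha, does not pass → Rejected. (mode=steady, band=delta, tag=Q, power=5): band is delta, meets the rule → Accepted. (mode=burst, band=delta, tag=Q, power=9): band is delta, meets the rule → Accepted.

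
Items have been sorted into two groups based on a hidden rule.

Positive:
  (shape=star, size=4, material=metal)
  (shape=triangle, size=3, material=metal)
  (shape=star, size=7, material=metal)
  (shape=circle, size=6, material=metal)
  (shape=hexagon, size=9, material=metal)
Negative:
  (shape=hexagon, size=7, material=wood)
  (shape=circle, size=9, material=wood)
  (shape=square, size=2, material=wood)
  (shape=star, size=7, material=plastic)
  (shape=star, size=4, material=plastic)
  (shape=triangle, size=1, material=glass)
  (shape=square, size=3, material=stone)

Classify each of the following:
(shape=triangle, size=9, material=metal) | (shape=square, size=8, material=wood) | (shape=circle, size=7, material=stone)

'Positive' ⟺ material is metal.
(shape=triangle, size=9, material=metal) → material is metal → Positive.
(shape=square, size=8, material=wood) → material is wood → Negative.
(shape=circle, size=7, material=stone) → material is stone → Negative.

Positive, Negative, Negative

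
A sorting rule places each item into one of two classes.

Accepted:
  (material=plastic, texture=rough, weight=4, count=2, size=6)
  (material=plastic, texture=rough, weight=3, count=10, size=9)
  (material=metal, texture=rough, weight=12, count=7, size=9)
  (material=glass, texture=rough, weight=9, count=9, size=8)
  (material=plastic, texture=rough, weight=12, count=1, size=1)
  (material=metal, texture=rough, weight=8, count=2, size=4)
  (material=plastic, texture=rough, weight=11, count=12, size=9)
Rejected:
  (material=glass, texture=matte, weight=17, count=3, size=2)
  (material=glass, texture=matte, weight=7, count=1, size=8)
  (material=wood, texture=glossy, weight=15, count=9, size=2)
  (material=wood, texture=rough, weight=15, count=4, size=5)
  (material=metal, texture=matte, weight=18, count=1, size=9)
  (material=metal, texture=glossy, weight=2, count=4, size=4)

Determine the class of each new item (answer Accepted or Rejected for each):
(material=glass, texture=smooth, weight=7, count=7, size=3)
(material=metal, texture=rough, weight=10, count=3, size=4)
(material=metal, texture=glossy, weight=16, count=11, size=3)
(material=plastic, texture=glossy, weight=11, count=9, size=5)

Rejected, Accepted, Rejected, Rejected

All 'Accepted' examples share one property — texture is rough AND weight ≤ 12 — and every 'Rejected' example lacks it.
(material=glass, texture=smooth, weight=7, count=7, size=3): Rejected (texture is smooth, weight = 7).
(material=metal, texture=rough, weight=10, count=3, size=4): Accepted (texture is rough, weight = 10).
(material=metal, texture=glossy, weight=16, count=11, size=3): Rejected (texture is glossy, weight = 16).
(material=plastic, texture=glossy, weight=11, count=9, size=5): Rejected (texture is glossy, weight = 11).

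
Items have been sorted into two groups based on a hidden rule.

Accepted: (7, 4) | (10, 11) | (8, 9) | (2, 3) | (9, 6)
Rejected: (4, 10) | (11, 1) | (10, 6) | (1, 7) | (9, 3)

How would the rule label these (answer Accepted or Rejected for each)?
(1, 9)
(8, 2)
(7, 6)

One predicate separates the groups cleanly: sum is odd.

Rejected, Rejected, Accepted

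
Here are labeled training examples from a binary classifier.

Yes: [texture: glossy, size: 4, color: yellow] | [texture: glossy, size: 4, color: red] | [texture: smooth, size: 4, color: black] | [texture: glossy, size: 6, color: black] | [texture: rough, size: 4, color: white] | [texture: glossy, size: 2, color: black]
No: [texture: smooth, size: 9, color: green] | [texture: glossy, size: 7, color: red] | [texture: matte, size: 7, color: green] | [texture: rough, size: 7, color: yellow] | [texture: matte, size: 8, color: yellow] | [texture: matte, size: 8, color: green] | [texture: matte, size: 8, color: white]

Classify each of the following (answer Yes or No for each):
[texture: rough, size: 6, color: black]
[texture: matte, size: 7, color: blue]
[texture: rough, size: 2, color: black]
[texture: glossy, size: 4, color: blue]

Yes, No, Yes, Yes

The common property of the 'Yes' items is: size ≤ 6. No 'No' item has it.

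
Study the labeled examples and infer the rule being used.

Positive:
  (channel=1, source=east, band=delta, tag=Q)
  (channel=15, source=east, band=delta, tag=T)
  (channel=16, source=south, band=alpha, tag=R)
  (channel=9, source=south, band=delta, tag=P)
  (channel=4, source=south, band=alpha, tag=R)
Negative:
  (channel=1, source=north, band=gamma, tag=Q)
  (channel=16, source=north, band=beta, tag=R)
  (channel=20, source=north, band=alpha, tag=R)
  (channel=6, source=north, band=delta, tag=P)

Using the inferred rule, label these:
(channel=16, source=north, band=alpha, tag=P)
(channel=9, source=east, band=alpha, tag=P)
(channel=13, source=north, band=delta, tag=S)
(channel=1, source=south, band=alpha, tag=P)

Negative, Positive, Negative, Positive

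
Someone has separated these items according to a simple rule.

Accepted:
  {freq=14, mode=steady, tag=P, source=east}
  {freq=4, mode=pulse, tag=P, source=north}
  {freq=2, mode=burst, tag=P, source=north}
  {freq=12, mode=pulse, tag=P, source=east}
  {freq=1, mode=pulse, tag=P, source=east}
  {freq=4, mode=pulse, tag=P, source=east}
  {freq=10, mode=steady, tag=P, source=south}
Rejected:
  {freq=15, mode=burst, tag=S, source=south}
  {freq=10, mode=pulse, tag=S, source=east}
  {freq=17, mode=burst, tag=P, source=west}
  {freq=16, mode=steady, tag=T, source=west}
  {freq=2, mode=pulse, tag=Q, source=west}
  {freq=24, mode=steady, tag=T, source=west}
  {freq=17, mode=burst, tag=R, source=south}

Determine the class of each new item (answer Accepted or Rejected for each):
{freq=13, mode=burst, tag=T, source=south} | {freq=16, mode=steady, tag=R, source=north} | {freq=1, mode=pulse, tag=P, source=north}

Rejected, Rejected, Accepted

The simplest hypothesis consistent with all the labels is: tag is P AND freq ≤ 14.
{freq=13, mode=burst, tag=T, source=south} → tag is T, freq = 13 → Rejected.
{freq=16, mode=steady, tag=R, source=north} → tag is R, freq = 16 → Rejected.
{freq=1, mode=pulse, tag=P, source=north} → tag is P, freq = 1 → Accepted.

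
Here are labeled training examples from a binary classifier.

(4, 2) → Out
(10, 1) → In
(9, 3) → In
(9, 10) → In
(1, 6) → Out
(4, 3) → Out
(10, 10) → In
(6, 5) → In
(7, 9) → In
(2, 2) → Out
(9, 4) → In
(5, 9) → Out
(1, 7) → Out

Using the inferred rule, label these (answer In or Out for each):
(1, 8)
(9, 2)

The distinguishing property — first ≥ 6 — holds for all the 'In' cases and none of the 'Out' cases.

Out, In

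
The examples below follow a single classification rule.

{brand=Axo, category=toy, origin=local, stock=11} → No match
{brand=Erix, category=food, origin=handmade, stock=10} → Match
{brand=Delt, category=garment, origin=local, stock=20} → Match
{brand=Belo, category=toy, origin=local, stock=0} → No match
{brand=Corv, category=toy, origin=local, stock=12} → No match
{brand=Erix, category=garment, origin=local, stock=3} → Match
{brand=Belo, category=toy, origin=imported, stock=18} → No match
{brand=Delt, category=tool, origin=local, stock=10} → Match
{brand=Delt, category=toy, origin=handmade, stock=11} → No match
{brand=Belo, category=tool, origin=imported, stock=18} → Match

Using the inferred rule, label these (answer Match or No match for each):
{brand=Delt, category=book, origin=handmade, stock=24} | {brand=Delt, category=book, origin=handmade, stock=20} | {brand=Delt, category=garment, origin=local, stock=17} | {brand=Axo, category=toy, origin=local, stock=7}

Match, Match, Match, No match

Checking candidate rules against both groups, what survives is: category is not toy.
{brand=Delt, category=book, origin=handmade, stock=24}: Match (category is book).
{brand=Delt, category=book, origin=handmade, stock=20}: Match (category is book).
{brand=Delt, category=garment, origin=local, stock=17}: Match (category is garment).
{brand=Axo, category=toy, origin=local, stock=7}: No match (category is toy).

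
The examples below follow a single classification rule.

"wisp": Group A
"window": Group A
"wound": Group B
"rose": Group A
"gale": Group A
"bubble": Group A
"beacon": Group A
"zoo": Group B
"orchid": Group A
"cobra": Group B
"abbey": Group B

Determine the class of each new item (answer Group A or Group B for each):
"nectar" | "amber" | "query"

Group A, Group B, Group B

The distinguishing property — even length — holds for all the 'Group A' cases and none of the 'Group B' cases.
Group A: "nectar", since length 6. Group B: "amber", since length 5. Group B: "query", since length 5.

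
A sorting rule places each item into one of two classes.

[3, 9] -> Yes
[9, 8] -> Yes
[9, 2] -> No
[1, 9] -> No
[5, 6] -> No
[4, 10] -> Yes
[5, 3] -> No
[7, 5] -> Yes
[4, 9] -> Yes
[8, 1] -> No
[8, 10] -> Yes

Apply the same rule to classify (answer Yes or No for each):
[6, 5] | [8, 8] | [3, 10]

No, Yes, Yes

The pattern is that an item is 'Yes' exactly when: sum ≥ 12.
[6, 5] → 6+5 = 11 → No.
[8, 8] → 8+8 = 16 → Yes.
[3, 10] → 3+10 = 13 → Yes.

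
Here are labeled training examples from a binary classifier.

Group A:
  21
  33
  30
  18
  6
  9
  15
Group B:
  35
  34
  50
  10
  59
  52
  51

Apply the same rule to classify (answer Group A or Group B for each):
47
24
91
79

All 'Group A' examples share one property — multiple of 3 AND at most 33 — and every 'Group B' example lacks it.
47: 47 = 3·15 + 2, 47 > 33, does not fit → Group B.
24: 24 = 3·8, 24 ≤ 33, checks out → Group A.
91: 91 = 3·30 + 1, 91 > 33, does not fit → Group B.
79: 79 = 3·26 + 1, 79 > 33, does not fit → Group B.

Group B, Group A, Group B, Group B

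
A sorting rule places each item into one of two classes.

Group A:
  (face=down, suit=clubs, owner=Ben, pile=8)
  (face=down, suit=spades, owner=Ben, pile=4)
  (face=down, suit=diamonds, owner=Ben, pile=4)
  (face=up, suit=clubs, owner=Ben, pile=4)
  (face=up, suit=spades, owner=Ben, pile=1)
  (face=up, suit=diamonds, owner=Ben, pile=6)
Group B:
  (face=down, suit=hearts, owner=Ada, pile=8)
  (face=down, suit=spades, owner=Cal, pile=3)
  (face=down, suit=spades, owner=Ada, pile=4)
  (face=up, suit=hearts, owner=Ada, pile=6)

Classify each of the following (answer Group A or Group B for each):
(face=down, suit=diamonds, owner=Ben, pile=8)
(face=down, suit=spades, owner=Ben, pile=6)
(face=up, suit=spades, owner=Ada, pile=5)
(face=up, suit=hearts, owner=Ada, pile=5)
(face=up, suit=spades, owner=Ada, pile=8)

Group A, Group A, Group B, Group B, Group B

Checking candidate rules against both groups, what survives is: owner is Ben.
Group A: (face=down, suit=diamonds, owner=Ben, pile=8), since owner is Ben. Group A: (face=down, suit=spades, owner=Ben, pile=6), since owner is Ben. Group B: (face=up, suit=spades, owner=Ada, pile=5), since owner is Ada. Group B: (face=up, suit=hearts, owner=Ada, pile=5), since owner is Ada. Group B: (face=up, suit=spades, owner=Ada, pile=8), since owner is Ada.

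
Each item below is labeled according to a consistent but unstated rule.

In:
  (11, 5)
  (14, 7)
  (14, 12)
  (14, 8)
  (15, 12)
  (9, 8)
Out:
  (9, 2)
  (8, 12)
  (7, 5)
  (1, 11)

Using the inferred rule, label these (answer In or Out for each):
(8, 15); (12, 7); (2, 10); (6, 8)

Out, In, Out, Out

All 'In' examples share one property — first > second AND sum ≥ 16 — and every 'Out' example lacks it.
(8, 15) — 8 < 15, 8+15 = 23, hence Out.
(12, 7) — 12 > 7, 12+7 = 19, hence In.
(2, 10) — 2 < 10, 2+10 = 12, hence Out.
(6, 8) — 6 < 8, 6+8 = 14, hence Out.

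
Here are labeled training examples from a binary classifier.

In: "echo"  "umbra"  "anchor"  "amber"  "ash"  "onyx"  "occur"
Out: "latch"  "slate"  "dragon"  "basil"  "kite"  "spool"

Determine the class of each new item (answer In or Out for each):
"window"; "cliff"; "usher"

Out, Out, In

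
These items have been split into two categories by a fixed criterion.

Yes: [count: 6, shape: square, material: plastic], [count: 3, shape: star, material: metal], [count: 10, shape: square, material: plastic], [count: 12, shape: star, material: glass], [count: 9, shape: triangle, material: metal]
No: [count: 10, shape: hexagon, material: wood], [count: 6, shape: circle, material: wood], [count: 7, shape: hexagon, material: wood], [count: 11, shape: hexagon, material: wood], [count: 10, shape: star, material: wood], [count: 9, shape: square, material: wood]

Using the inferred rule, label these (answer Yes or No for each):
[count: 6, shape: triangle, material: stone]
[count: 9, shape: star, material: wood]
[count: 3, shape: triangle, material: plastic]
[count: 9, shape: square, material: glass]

Yes, No, Yes, Yes

A rule that fits every label: material is not wood — true of each 'Yes' example, false of each 'No' one.
[count: 6, shape: triangle, material: stone]: Yes (material is stone). [count: 9, shape: star, material: wood]: No (material is wood). [count: 3, shape: triangle, material: plastic]: Yes (material is plastic). [count: 9, shape: square, material: glass]: Yes (material is glass).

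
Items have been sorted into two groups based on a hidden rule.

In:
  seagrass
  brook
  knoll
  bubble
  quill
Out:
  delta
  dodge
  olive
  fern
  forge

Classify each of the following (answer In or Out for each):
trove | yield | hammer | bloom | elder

Out, Out, In, In, Out

Rule: has a double letter. This holds for each 'In' example and fails for each 'Out' one.
trove: Out (no doubled letter). yield: Out (no doubled letter). hammer: In ('mm' doubled). bloom: In ('oo' doubled). elder: Out (no doubled letter).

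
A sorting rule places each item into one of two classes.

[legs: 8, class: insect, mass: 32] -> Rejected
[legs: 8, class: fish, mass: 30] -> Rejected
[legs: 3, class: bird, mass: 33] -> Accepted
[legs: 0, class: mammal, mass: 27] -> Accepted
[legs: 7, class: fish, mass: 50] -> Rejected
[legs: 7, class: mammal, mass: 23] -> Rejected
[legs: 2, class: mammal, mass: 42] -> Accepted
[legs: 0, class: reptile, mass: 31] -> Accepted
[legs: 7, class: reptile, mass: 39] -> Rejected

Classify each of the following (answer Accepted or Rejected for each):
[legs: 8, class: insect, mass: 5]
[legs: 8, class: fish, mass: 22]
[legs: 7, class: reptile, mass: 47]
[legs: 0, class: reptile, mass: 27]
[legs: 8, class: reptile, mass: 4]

A rule that fits every label: legs ≤ 3 — true of each 'Accepted' example, false of each 'Rejected' one.
Rejected: [legs: 8, class: insect, mass: 5], since legs = 8.
Rejected: [legs: 8, class: fish, mass: 22], since legs = 8.
Rejected: [legs: 7, class: reptile, mass: 47], since legs = 7.
Accepted: [legs: 0, class: reptile, mass: 27], since legs = 0.
Rejected: [legs: 8, class: reptile, mass: 4], since legs = 8.

Rejected, Rejected, Rejected, Accepted, Rejected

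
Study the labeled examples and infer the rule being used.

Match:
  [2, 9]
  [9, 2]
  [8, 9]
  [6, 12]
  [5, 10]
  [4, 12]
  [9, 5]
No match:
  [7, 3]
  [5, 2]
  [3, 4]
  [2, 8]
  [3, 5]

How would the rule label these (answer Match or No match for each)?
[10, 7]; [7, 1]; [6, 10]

Match, No match, Match

The pattern is that an item is 'Match' exactly when: sum ≥ 11.
Match: [10, 7], since 10+7 = 17. No match: [7, 1], since 7+1 = 8. Match: [6, 10], since 6+10 = 16.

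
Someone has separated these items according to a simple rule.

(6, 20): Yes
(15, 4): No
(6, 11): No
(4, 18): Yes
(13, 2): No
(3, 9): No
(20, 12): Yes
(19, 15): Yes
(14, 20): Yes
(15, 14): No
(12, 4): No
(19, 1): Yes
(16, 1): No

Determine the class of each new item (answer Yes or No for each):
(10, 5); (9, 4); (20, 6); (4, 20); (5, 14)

'Yes' ⟺ max ≥ 18.
(10, 5): No (max 10). (9, 4): No (max 9). (20, 6): Yes (max 20). (4, 20): Yes (max 20). (5, 14): No (max 14).

No, No, Yes, Yes, No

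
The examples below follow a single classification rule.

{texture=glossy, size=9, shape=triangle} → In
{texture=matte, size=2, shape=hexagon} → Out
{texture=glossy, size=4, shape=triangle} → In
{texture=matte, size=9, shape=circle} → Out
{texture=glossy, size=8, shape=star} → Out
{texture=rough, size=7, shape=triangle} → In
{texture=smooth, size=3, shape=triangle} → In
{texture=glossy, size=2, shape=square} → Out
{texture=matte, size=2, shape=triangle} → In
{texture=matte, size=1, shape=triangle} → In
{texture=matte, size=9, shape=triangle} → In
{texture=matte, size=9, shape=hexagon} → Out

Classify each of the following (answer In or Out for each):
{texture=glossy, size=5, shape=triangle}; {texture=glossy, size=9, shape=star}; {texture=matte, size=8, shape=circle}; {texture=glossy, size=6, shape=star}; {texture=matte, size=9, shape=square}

In, Out, Out, Out, Out

'In' ⟺ shape is triangle.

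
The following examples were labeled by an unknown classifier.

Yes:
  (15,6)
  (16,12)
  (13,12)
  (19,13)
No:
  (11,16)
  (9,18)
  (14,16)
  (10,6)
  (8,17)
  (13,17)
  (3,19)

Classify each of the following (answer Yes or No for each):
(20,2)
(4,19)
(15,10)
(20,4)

Yes, No, Yes, Yes

'Yes' ⟺ first > second AND sum ≥ 21.
Yes: (20,2), since 20 > 2, 20+2 = 22. No: (4,19), since 4 < 19, 4+19 = 23. Yes: (15,10), since 15 > 10, 15+10 = 25. Yes: (20,4), since 20 > 4, 20+4 = 24.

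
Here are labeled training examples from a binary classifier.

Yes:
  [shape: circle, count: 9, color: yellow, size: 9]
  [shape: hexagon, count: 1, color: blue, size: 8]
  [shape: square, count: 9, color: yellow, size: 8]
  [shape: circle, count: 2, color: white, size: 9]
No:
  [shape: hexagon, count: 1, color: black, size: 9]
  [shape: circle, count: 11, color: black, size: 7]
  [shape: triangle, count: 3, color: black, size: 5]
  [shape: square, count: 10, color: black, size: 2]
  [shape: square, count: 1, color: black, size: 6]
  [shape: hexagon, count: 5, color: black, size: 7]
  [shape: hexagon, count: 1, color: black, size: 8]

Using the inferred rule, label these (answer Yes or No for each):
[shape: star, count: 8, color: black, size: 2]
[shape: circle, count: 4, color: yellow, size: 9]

No, Yes

Looking at the examples, the only property every 'Yes' case has and every 'No' case lacks is: color is not black.
[shape: star, count: 8, color: black, size: 2] → color is black → No. [shape: circle, count: 4, color: yellow, size: 9] → color is yellow → Yes.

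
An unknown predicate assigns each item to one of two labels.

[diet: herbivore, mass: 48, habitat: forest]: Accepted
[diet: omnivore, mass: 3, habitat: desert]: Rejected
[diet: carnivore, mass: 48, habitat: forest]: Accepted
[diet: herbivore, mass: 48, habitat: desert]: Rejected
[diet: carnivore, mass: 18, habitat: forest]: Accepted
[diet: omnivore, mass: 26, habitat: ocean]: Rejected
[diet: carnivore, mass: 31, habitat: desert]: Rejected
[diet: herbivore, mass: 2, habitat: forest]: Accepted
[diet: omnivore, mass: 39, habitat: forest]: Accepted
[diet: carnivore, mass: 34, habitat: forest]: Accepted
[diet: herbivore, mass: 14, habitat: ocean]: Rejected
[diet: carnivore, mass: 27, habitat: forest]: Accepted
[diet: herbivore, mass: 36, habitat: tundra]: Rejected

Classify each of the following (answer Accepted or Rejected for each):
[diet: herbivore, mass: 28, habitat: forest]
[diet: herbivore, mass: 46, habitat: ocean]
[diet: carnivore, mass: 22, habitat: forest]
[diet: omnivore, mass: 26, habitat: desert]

Accepted, Rejected, Accepted, Rejected

A rule that fits every label: habitat is forest — true of each 'Accepted' example, false of each 'Rejected' one.
Accepted: [diet: herbivore, mass: 28, habitat: forest], since habitat is forest. Rejected: [diet: herbivore, mass: 46, habitat: ocean], since habitat is ocean. Accepted: [diet: carnivore, mass: 22, habitat: forest], since habitat is forest. Rejected: [diet: omnivore, mass: 26, habitat: desert], since habitat is desert.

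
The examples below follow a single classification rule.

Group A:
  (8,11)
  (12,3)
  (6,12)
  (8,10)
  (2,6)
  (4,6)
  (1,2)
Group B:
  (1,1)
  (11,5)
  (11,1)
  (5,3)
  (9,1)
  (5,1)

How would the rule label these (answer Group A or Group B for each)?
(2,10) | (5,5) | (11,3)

Group A, Group B, Group B

'Group A' ⟺ product is even.
Group A: (2,10), since 2·10 = 20.
Group B: (5,5), since 5·5 = 25.
Group B: (11,3), since 11·3 = 33.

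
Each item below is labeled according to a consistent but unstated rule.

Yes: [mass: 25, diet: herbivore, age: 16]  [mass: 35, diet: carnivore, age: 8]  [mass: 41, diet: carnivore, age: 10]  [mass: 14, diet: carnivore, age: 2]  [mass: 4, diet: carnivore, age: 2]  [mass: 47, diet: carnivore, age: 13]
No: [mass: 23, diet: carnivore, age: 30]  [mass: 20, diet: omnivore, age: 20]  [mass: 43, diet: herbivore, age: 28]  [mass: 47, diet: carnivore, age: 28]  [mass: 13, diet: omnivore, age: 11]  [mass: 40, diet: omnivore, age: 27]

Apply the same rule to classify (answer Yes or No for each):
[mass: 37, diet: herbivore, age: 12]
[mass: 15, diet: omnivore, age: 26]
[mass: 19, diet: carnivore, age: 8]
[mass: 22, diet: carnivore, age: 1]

'Yes' ⟺ age ≠ 11 AND age ≤ 16.
[mass: 37, diet: herbivore, age: 12] → age = 12 → Yes. [mass: 15, diet: omnivore, age: 26] → age = 26 → No. [mass: 19, diet: carnivore, age: 8] → age = 8 → Yes. [mass: 22, diet: carnivore, age: 1] → age = 1 → Yes.

Yes, No, Yes, Yes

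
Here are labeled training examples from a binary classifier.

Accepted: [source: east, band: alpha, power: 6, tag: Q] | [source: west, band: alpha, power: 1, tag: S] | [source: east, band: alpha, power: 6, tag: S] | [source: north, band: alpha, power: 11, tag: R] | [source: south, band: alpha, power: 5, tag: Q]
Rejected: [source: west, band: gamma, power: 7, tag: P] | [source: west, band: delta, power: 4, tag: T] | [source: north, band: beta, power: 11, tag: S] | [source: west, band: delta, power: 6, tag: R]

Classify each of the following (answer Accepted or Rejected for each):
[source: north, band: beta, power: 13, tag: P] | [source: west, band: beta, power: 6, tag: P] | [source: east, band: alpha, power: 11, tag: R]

Rejected, Rejected, Accepted

Looking at the examples, the only property every 'Accepted' case has and every 'Rejected' case lacks is: band is alpha.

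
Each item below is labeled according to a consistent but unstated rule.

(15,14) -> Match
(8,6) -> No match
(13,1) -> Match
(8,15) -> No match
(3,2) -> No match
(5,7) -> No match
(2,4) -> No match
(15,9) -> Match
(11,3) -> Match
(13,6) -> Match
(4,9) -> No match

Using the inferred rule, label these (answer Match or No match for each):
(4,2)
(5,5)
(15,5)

Every 'Match' example satisfies: first ≥ 9. None of the 'No match' examples do.
(4,2) → first 4 → No match.
(5,5) → first 5 → No match.
(15,5) → first 15 → Match.

No match, No match, Match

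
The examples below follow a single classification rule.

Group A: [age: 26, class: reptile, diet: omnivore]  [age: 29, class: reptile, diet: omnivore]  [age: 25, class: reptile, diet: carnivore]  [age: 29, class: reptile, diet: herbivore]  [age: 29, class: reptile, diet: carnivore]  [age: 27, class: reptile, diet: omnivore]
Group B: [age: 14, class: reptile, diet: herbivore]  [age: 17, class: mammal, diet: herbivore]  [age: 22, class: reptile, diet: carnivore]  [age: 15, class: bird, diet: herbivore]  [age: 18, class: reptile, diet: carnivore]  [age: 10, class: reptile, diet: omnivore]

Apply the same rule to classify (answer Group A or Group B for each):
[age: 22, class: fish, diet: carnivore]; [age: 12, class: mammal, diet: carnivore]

Group B, Group B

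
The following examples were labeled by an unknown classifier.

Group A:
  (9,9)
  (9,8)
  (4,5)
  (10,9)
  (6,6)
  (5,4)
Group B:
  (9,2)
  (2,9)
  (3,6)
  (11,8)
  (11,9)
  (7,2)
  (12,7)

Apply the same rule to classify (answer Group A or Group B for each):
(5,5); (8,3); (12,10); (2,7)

A rule that fits every label: |first − second| ≤ 1 — true of each 'Group A' example, false of each 'Group B' one.

Group A, Group B, Group B, Group B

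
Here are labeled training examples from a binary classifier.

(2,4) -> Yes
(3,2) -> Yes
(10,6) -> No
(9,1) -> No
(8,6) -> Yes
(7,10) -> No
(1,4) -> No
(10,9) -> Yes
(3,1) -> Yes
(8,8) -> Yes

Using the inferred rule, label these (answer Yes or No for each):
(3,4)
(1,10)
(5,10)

Yes, No, No

The classifier is using: |first − second| ≤ 2.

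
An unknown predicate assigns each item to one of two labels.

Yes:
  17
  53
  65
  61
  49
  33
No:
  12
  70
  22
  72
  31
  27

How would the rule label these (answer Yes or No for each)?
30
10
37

All 'Yes' examples share one property — ≡ 1 (mod 4) — and every 'No' example lacks it.
30: 30 mod 4 = 2, does not satisfy this → No.
10: 10 mod 4 = 2, does not satisfy this → No.
37: 37 mod 4 = 1, satisfies this → Yes.

No, No, Yes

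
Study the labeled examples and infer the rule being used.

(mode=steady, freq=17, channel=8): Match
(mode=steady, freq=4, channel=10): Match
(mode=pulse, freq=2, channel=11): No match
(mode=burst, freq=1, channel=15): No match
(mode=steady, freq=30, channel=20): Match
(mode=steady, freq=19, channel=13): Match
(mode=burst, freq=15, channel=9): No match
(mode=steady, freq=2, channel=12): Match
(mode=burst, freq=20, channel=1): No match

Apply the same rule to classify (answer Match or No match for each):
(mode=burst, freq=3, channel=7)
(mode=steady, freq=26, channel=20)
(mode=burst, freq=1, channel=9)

No match, Match, No match

Rule: mode is steady. This holds for each 'Match' example and fails for each 'No match' one.
(mode=burst, freq=3, channel=7): No match (mode is burst). (mode=steady, freq=26, channel=20): Match (mode is steady). (mode=burst, freq=1, channel=9): No match (mode is burst).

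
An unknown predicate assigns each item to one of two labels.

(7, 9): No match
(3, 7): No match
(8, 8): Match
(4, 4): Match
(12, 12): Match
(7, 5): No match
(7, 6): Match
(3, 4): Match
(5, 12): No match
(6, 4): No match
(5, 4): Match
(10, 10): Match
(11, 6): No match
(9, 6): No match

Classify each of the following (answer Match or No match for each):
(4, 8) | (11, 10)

No match, Match

Rule: |first − second| ≤ 1. This holds for each 'Match' example and fails for each 'No match' one.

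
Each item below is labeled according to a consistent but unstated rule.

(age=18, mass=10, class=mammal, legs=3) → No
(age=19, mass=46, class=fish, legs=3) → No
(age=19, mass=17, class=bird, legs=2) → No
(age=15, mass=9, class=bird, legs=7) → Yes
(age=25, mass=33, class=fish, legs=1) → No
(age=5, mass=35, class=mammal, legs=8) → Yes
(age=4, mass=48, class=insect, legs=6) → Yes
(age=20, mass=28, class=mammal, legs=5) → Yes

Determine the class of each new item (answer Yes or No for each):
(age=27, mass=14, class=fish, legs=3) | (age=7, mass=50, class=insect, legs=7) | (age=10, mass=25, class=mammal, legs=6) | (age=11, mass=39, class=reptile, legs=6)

No, Yes, Yes, Yes

Rule: legs ≥ 5. This holds for each 'Yes' example and fails for each 'No' one.
No: (age=27, mass=14, class=fish, legs=3), since legs = 3.
Yes: (age=7, mass=50, class=insect, legs=7), since legs = 7.
Yes: (age=10, mass=25, class=mammal, legs=6), since legs = 6.
Yes: (age=11, mass=39, class=reptile, legs=6), since legs = 6.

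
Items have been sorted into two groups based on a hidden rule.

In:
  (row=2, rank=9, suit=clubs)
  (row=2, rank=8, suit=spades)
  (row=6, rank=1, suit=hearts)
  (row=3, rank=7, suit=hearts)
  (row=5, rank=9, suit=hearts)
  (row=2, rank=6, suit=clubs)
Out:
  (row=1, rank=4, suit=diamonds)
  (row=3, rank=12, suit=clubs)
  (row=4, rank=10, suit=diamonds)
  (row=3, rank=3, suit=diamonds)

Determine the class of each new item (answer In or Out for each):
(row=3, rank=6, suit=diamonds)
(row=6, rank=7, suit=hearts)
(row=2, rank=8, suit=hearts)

Every 'In' example satisfies: suit is hearts OR row = 2. None of the 'Out' examples do.
(row=3, rank=6, suit=diamonds) — suit is diamonds, row = 3, hence Out. (row=6, rank=7, suit=hearts) — suit is hearts, row = 6, hence In. (row=2, rank=8, suit=hearts) — suit is hearts, row = 2, hence In.

Out, In, In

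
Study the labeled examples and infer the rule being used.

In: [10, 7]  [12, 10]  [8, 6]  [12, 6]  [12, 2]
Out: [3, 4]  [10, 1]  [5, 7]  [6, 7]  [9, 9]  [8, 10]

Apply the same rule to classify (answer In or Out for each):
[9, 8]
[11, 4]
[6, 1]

In, In, Out

The distinguishing property — first > second AND sum ≥ 12 — holds for all the 'In' cases and none of the 'Out' cases.
[9, 8]: 9 > 8, 9+8 = 17, meets the rule → In. [11, 4]: 11 > 4, 11+4 = 15, meets the rule → In. [6, 1]: 6 > 1, 6+1 = 7, doesn't match → Out.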